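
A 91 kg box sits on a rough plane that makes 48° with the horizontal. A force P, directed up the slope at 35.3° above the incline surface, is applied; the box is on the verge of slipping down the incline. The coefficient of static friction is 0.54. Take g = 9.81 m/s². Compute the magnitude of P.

On the verge of sliding down the incline, friction equals μN and acts up the slope.
Perpendicular: N + P sin 35.3° = W cos 48° = 597.3 N.
Along incline: P cos 35.3° + μN = W sin 48° with W sin 48° = 663.4 N.
Solving the pair for P and N: P = 676.2 N, N = 206.6 N (and f = μN = 111.6 N).

P ≈ 676 N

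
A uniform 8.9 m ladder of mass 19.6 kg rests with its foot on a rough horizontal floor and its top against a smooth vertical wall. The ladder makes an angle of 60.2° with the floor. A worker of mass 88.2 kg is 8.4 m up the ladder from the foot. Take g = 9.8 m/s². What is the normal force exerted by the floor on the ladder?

ΣF_y = 0: N_floor = 19.6×9.8 + 88.2×9.8 = 1056.4 N.

N_floor ≈ 1060 N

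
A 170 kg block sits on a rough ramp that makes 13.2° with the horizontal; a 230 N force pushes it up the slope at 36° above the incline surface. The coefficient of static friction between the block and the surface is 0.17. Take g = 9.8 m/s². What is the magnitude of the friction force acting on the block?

Axes along / perpendicular to the incline. W sin 13.2° = 380.4 N down-slope; W cos 13.2° = 1622 N into the surface.
Perpendicular: N = W cos 13.2° − P sin 36° = 1622 − 135.2 = 1487 N.
Along incline: P cos 36° + f = W sin 13.2° (friction acts up-slope) → f = 380.4 − 186.1 = 194.4 N.
|f| = 194.4 N ≤ μN = 252.8 N, so the block is indeed static.

f ≈ 194 N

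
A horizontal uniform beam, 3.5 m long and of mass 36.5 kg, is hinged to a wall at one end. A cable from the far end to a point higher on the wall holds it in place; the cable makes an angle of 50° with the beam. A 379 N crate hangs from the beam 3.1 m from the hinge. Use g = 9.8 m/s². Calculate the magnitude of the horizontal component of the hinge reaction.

H_x ≈ 432 N

Take torques about the hinge: T sin 50° · 3.5 = 36.5×9.8×1.75 + 379×3.1 = 1800.9 N·m.
So T = 1800.9 / (0.7660 × 3.5) = 671.68 N.
ΣF_x = 0: H_x = T cos 50° = 431.75 N.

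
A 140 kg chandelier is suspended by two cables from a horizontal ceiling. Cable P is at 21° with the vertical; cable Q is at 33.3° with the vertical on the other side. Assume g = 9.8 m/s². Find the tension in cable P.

Angles from the horizontal: cable P is 90° − 21° = 69°, cable Q is 90° − 33.3° = 56.7°.
Weight W = 140 × 9.8 = 1372 N acts straight down.
Horizontal: T_P cos 69° = T_Q cos 56.7°  →  T_Q = 0.6527 T_P.
Vertical: T_P sin 69° + T_Q sin 56.7° = 1372.
Substituting the horizontal relation into the vertical equation gives 1.479 T_P = 1372, so T_P = 927.6 N.

T_P ≈ 928 N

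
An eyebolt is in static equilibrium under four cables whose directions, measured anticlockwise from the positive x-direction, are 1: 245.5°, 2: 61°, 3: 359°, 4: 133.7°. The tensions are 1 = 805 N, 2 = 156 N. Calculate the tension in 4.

T_4 ≈ 845 N

Resolve: ΣF_x = 805 cos 245.5° + 156 cos 61° + T_3 cos 359° + T_4 cos 133.7° = 0.
        ΣF_y = 805 sin 245.5° + 156 sin 61° + T_3 sin 359° + T_4 sin 133.7° = 0.
The known terms sum to (-258.2, -596.1) N, so 0.9998 T_3 − 0.6909 T_4 = 258.2 and -0.0175 T_3 + 0.7230 T_4 = 596.1.
Solving simultaneously: T_3 = 842 N, T_4 = 844.8 N.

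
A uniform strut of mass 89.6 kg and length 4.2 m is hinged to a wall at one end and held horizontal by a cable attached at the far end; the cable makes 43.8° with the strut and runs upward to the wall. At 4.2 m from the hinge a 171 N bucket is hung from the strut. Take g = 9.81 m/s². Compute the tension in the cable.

Take torques about the hinge: T sin 43.8° · 4.2 = 89.6×9.81×2.1 + 171×4.2 = 2564 N·m.
So T = 2564 / (0.6921 × 4.2) = 882.03 N.

T ≈ 882 N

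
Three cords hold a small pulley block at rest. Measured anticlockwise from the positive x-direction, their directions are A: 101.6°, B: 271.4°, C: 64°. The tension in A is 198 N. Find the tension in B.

Resolve: ΣF_x = 198 cos 101.6° + T_B cos 271.4° + T_C cos 64° = 0.
        ΣF_y = 198 sin 101.6° + T_B sin 271.4° + T_C sin 64° = 0.
The known terms sum to (-39.81, 194) N, so 0.0244 T_B + 0.4384 T_C = 39.81 and -0.9997 T_B + 0.8988 T_C = -194.
Solving simultaneously: T_B = 262.5 N, T_C = 76.19 N.

T_B ≈ 263 N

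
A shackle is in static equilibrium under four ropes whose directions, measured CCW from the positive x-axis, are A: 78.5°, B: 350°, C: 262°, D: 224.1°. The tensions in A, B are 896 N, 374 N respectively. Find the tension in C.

T_C ≈ 331 N

Resolve: ΣF_x = 896 cos 78.5° + 374 cos 350° + T_C cos 262° + T_D cos 224.1° = 0.
        ΣF_y = 896 sin 78.5° + 374 sin 350° + T_C sin 262° + T_D sin 224.1° = 0.
The known terms sum to (547, 813.1) N, so -0.1392 T_C − 0.7181 T_D = -547 and -0.9903 T_C − 0.6959 T_D = -813.1.
Solving simultaneously: T_C = 330.9 N, T_D = 697.5 N.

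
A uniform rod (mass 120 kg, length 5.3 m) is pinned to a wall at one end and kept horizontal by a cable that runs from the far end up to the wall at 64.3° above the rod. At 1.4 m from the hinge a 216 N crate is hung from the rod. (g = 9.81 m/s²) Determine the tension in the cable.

T ≈ 717 N

Take torques about the hinge: T sin 64.3° · 5.3 = 120×9.81×2.65 + 216×1.4 = 3422 N·m.
So T = 3422 / (0.9011 × 5.3) = 716.54 N.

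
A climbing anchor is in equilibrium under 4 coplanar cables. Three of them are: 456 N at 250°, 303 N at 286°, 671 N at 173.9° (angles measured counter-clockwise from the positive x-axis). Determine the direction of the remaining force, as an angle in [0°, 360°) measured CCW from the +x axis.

θ ≈ 41.2°

Sum the known components: ΣF_x = -739.6 N, ΣF_y = -648.5 N.
For equilibrium the remaining force must supply (−ΣF_x, −ΣF_y) = (739.6, 648.5) N.
Magnitude = √((739.6)² + (648.5)²) = 983.7 N; direction = atan2(648.5, 739.6) = 41.2°.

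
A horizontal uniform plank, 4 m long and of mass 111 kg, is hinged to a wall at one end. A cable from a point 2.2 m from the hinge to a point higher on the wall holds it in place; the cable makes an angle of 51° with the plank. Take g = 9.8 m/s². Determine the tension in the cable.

T ≈ 1270 N

Take torques about the hinge: T sin 51° · 2.2 = 111×9.8×2 = 2175.6 N·m.
So T = 2175.6 / (0.7771 × 2.2) = 1272.5 N.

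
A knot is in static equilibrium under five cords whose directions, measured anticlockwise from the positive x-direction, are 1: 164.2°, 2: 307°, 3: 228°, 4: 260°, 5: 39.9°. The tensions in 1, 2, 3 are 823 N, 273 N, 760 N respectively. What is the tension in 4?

T_4 ≈ 466 N

Resolve: ΣF_x = 823 cos 164.2° + 273 cos 307° + 760 cos 228° + T_4 cos 260° + T_5 cos 39.9° = 0.
        ΣF_y = 823 sin 164.2° + 273 sin 307° + 760 sin 228° + T_4 sin 260° + T_5 sin 39.9° = 0.
The known terms sum to (-1136, -558.7) N, so -0.1736 T_4 + 0.7672 T_5 = 1136 and -0.9848 T_4 + 0.6414 T_5 = 558.7.
Solving simultaneously: T_4 = 466 N, T_5 = 1586 N.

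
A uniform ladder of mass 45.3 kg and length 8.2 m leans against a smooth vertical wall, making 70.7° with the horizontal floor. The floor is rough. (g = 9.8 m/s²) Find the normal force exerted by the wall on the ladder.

Torques about the foot: N_wall · 8.2 sin 70.7° = 45.3×9.8×4.1 cos 70.7° → N_wall = 77.733 N.

N_wall ≈ 77.7 N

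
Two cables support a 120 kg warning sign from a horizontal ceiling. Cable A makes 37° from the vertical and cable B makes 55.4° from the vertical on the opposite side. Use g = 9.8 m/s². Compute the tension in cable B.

T_B ≈ 708 N

Angles from the horizontal: cable A is 90° − 37° = 53°, cable B is 90° − 55.4° = 34.6°.
Weight W = 120 × 9.8 = 1176 N acts straight down.
Horizontal: T_A cos 53° = T_B cos 34.6°  →  T_A = 1.368 T_B.
Vertical: T_A sin 53° + T_B sin 34.6° = 1176.
Substituting the horizontal relation into the vertical equation gives 1.66 T_B = 1176, so T_B = 708.4 N.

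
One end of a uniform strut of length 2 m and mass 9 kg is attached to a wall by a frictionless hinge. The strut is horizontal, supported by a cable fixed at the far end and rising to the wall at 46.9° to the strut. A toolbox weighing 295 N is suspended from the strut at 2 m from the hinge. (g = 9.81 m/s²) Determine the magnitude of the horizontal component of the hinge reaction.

H_x ≈ 317 N

Take torques about the hinge: T sin 46.9° · 2 = 9×9.81×1 + 295×2 = 678.29 N·m.
So T = 678.29 / (0.7302 × 2) = 464.48 N.
ΣF_x = 0: H_x = T cos 46.9° = 317.37 N.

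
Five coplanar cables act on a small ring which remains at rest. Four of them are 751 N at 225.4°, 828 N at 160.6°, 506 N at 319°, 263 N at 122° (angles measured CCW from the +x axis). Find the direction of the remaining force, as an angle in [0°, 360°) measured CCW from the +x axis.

θ ≈ 19.1°

Sum the known components: ΣF_x = -1066 N, ΣF_y = -368.6 N.
For equilibrium the remaining force must supply (−ΣF_x, −ΣF_y) = (1066, 368.6) N.
Magnitude = √((1066)² + (368.6)²) = 1128 N; direction = atan2(368.6, 1066) = 19.1°.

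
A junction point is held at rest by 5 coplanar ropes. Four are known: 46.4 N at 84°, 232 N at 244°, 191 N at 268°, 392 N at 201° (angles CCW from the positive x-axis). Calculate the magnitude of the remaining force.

Sum the known components: ΣF_x = -469.5 N, ΣF_y = -493.7 N.
For equilibrium the remaining force must supply (−ΣF_x, −ΣF_y) = (469.5, 493.7) N.
Magnitude = √((469.5)² + (493.7)²) = 681.3 N; direction = atan2(493.7, 469.5) = 46.4°.

F ≈ 681 N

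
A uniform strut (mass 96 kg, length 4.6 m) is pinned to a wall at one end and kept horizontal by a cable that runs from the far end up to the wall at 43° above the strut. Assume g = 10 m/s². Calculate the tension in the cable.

Take torques about the hinge: T sin 43° · 4.6 = 96×10×2.3 = 2208 N·m.
So T = 2208 / (0.6820 × 4.6) = 703.81 N.

T ≈ 704 N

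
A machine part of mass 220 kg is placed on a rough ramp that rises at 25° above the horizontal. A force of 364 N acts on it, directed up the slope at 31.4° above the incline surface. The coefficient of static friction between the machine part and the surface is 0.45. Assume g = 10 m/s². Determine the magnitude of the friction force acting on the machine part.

Axes along / perpendicular to the incline. W sin 25° = 929.8 N down-slope; W cos 25° = 1994 N into the surface.
Perpendicular: N = W cos 25° − P sin 31.4° = 1994 − 189.6 = 1804 N.
Along incline: P cos 31.4° + f = W sin 25° (friction acts up-slope) → f = 929.8 − 310.7 = 619.1 N.
|f| = 619.1 N ≤ μN = 811.9 N, so the machine part is indeed static.

f ≈ 619 N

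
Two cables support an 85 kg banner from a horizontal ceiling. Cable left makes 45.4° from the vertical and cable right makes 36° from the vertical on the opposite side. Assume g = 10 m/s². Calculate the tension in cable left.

Angles from the horizontal: cable left is 90° − 45.4° = 44.6°, cable right is 90° − 36° = 54°.
Weight W = 85 × 10 = 850 N acts straight down.
Horizontal: T_left cos 44.6° = T_right cos 54°  →  T_right = 1.211 T_left.
Vertical: T_left sin 44.6° + T_right sin 54° = 850.
Substituting the horizontal relation into the vertical equation gives 1.682 T_left = 850, so T_left = 505.3 N.

T_left ≈ 505 N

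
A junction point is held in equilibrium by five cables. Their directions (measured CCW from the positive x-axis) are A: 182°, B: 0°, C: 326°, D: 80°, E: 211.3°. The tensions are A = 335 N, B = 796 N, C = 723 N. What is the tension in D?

T_D ≈ 1210 N

Resolve: ΣF_x = 335 cos 182° + 796 cos 0° + 723 cos 326° + T_D cos 80° + T_E cos 211.3° = 0.
        ΣF_y = 335 sin 182° + 796 sin 0° + 723 sin 326° + T_D sin 80° + T_E sin 211.3° = 0.
The known terms sum to (1061, -416) N, so 0.1736 T_D − 0.8545 T_E = -1061 and 0.9848 T_D − 0.5195 T_E = 416.
Solving simultaneously: T_D = 1207 N, T_E = 1486 N.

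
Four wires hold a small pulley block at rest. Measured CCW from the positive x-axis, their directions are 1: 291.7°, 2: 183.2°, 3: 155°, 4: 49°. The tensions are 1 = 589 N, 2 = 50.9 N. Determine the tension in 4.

T_4 ≈ 445 N

Resolve: ΣF_x = 589 cos 291.7° + 50.9 cos 183.2° + T_3 cos 155° + T_4 cos 49° = 0.
        ΣF_y = 589 sin 291.7° + 50.9 sin 183.2° + T_3 sin 155° + T_4 sin 49° = 0.
The known terms sum to (167, -550.1) N, so -0.9063 T_3 + 0.6561 T_4 = -167 and 0.4226 T_3 + 0.7547 T_4 = 550.1.
Solving simultaneously: T_3 = 506.5 N, T_4 = 445.2 N.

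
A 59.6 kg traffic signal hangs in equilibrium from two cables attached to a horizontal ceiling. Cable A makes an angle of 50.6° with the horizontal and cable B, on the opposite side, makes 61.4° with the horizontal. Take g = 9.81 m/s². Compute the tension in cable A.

T_A ≈ 302 N

Weight W = 59.6 × 9.81 = 584.7 N acts straight down.
Horizontal: T_A cos 50.6° = T_B cos 61.4°  →  T_B = 1.326 T_A.
Vertical: T_A sin 50.6° + T_B sin 61.4° = 584.7.
Substituting the horizontal relation into the vertical equation gives 1.937 T_A = 584.7, so T_A = 301.9 N.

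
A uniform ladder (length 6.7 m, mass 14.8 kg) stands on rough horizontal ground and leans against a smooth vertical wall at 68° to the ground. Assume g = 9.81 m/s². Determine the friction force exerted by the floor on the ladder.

f ≈ 29.3 N

Torques about the foot: N_wall · 6.7 sin 68° = 14.8×9.81×3.35 cos 68° → N_wall = 29.33 N.
ΣF_x = 0: f_floor = N_wall = 29.33 N.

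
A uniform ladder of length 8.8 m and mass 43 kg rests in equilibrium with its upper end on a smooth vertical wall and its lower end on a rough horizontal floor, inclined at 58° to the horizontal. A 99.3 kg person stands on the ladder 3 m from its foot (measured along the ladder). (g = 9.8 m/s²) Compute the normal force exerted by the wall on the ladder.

N_wall ≈ 339 N

Torques about the foot: N_wall · 8.8 sin 58° = 43×9.8×4.4 cos 58° + 99.3×9.8×3 cos 58° → N_wall = 338.96 N.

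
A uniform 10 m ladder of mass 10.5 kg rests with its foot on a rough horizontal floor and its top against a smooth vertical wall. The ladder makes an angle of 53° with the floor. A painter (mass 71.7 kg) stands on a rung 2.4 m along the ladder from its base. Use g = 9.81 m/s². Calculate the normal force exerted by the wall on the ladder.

Torques about the foot: N_wall · 10 sin 53° = 10.5×9.81×5 cos 53° + 71.7×9.81×2.4 cos 53° → N_wall = 166.02 N.

N_wall ≈ 166 N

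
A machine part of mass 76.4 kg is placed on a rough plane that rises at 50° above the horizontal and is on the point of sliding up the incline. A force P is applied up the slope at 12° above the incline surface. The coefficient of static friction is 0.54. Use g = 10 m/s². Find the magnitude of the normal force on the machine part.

N ≈ 329 N

On the verge of sliding up the incline, friction equals μN and acts down the slope.
Perpendicular: N + P sin 12° = W cos 50° = 491.1 N.
Along incline: P cos 12° = W sin 50° + μN  with W sin 50° = 585.3 N.
Solving the pair for P and N: P = 779.9 N, N = 328.9 N (and f = μN = 177.6 N).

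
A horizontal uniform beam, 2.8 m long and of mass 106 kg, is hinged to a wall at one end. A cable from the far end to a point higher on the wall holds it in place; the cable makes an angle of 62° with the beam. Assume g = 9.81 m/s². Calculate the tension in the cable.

T ≈ 589 N

Take torques about the hinge: T sin 62° · 2.8 = 106×9.81×1.4 = 1455.8 N·m.
So T = 1455.8 / (0.8829 × 2.8) = 588.86 N.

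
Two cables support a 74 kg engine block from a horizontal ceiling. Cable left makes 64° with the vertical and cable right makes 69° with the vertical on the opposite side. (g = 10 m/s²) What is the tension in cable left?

T_left ≈ 945 N

Angles from the horizontal: cable left is 90° − 64° = 26°, cable right is 90° − 69° = 21°.
Weight W = 74 × 10 = 740 N acts straight down.
Horizontal: T_left cos 26° = T_right cos 21°  →  T_right = 0.9627 T_left.
Vertical: T_left sin 26° + T_right sin 21° = 740.
Substituting the horizontal relation into the vertical equation gives 0.7834 T_left = 740, so T_left = 944.6 N.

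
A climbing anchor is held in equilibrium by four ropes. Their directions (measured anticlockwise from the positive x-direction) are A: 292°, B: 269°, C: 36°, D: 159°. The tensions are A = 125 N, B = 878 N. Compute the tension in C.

Resolve: ΣF_x = 125 cos 292° + 878 cos 269° + T_C cos 36° + T_D cos 159° = 0.
        ΣF_y = 125 sin 292° + 878 sin 269° + T_C sin 36° + T_D sin 159° = 0.
The known terms sum to (31.5, -993.8) N, so 0.8090 T_C − 0.9336 T_D = -31.5 and 0.5878 T_C + 0.3584 T_D = 993.8.
Solving simultaneously: T_C = 1093 N, T_D = 980.7 N.

T_C ≈ 1090 N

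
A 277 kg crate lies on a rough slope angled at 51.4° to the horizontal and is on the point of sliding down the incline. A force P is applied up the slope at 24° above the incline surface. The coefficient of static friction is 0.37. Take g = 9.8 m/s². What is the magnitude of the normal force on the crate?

On the verge of sliding down the incline, friction equals μN and acts up the slope.
Perpendicular: N + P sin 24° = W cos 51.4° = 1694 N.
Along incline: P cos 24° + μN = W sin 51.4° with W sin 51.4° = 2122 N.
Solving the pair for P and N: P = 1959 N, N = 896.7 N (and f = μN = 331.8 N).

N ≈ 897 N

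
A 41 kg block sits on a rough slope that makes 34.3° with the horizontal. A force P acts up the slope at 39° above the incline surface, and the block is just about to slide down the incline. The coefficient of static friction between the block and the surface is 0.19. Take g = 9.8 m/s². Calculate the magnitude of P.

P ≈ 248 N

On the verge of sliding down the incline, friction equals μN and acts up the slope.
Perpendicular: N + P sin 39° = W cos 34.3° = 331.9 N.
Along incline: P cos 39° + μN = W sin 34.3° with W sin 34.3° = 226.4 N.
Solving the pair for P and N: P = 248.4 N, N = 175.6 N (and f = μN = 33.36 N).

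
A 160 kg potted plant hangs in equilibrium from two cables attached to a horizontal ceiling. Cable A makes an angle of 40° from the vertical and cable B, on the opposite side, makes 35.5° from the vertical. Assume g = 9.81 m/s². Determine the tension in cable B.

Angles from the horizontal: cable A is 90° − 40° = 50°, cable B is 90° − 35.5° = 54.5°.
Weight W = 160 × 9.81 = 1570 N acts straight down.
Horizontal: T_A cos 50° = T_B cos 54.5°  →  T_A = 0.9034 T_B.
Vertical: T_A sin 50° + T_B sin 54.5° = 1570.
Substituting the horizontal relation into the vertical equation gives 1.506 T_B = 1570, so T_B = 1042 N.

T_B ≈ 1040 N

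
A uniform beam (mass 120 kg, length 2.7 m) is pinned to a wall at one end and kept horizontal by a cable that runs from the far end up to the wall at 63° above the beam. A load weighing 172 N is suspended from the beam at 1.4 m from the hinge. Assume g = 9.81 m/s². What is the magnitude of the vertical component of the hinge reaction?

|H_y| ≈ 671 N

Take torques about the hinge: T sin 63° · 2.7 = 120×9.81×1.35 + 172×1.4 = 1830 N·m.
So T = 1830 / (0.8910 × 2.7) = 760.7 N.
ΣF_y = 0: H_y = (120×9.81 + 172) − T sin 63° = 1349.2 − 677.79 = 671.41 N.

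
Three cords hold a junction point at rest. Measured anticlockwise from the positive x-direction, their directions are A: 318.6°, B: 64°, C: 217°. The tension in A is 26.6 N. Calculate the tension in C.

Resolve: ΣF_x = 26.6 cos 318.6° + T_B cos 64° + T_C cos 217° = 0.
        ΣF_y = 26.6 sin 318.6° + T_B sin 64° + T_C sin 217° = 0.
The known terms sum to (19.95, -17.59) N, so 0.4384 T_B − 0.7986 T_C = -19.95 and 0.8988 T_B − 0.6018 T_C = 17.59.
Solving simultaneously: T_B = 57.39 N, T_C = 56.49 N.

T_C ≈ 56.5 N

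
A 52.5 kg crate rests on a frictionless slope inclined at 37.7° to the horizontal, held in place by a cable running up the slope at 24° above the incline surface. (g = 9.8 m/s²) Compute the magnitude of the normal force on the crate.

N ≈ 267 N

Take axes along and perpendicular to the incline. Weight components: W sin 37.7° = 314.6 N down-slope, W cos 37.7° = 407.1 N into the surface.
Along incline: T cos 24° = W sin 37.7° → T = 344.4 N.
Perpendicular: N = W cos 37.7° − T sin 24° = 267 N.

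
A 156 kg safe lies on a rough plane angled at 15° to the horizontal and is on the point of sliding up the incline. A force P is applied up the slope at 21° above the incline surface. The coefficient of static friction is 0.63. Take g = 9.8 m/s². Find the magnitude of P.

On the verge of sliding up the incline, friction equals μN and acts down the slope.
Perpendicular: N + P sin 21° = W cos 15° = 1477 N.
Along incline: P cos 21° = W sin 15° + μN  with W sin 15° = 395.7 N.
Solving the pair for P and N: P = 1144 N, N = 1067 N (and f = μN = 672.1 N).

P ≈ 1140 N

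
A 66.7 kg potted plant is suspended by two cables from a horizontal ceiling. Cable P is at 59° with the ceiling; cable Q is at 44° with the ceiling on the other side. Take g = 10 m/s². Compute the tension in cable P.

T_P ≈ 492 N

Weight W = 66.7 × 10 = 667 N acts straight down.
Horizontal: T_P cos 59° = T_Q cos 44°  →  T_Q = 0.716 T_P.
Vertical: T_P sin 59° + T_Q sin 44° = 667.
Substituting the horizontal relation into the vertical equation gives 1.355 T_P = 667, so T_P = 492.4 N.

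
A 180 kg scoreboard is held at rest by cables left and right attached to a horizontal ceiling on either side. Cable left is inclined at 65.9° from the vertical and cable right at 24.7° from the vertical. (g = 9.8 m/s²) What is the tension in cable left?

T_left ≈ 737 N

Angles from the horizontal: cable left is 90° − 65.9° = 24.1°, cable right is 90° − 24.7° = 65.3°.
Weight W = 180 × 9.8 = 1764 N acts straight down.
Horizontal: T_left cos 24.1° = T_right cos 65.3°  →  T_right = 2.185 T_left.
Vertical: T_left sin 24.1° + T_right sin 65.3° = 1764.
Substituting the horizontal relation into the vertical equation gives 2.393 T_left = 1764, so T_left = 737.2 N.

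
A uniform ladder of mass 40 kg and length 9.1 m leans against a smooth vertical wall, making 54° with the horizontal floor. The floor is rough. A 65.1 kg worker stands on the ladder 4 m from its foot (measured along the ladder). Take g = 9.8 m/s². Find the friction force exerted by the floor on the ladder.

Torques about the foot: N_wall · 9.1 sin 54° = 40×9.8×4.55 cos 54° + 65.1×9.8×4 cos 54° → N_wall = 346.15 N.
ΣF_x = 0: f_floor = N_wall = 346.15 N.

f ≈ 346 N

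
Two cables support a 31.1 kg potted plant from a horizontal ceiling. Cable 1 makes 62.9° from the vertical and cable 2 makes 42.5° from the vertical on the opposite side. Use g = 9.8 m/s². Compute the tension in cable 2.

Angles from the horizontal: cable 1 is 90° − 62.9° = 27.1°, cable 2 is 90° − 42.5° = 47.5°.
Weight W = 31.1 × 9.8 = 304.8 N acts straight down.
Horizontal: T_1 cos 27.1° = T_2 cos 47.5°  →  T_1 = 0.7589 T_2.
Vertical: T_1 sin 27.1° + T_2 sin 47.5° = 304.8.
Substituting the horizontal relation into the vertical equation gives 1.083 T_2 = 304.8, so T_2 = 281.4 N.

T_2 ≈ 281 N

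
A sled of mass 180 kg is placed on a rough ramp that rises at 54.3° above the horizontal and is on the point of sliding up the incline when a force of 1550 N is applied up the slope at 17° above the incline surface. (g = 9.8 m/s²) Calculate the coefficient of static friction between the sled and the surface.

On the verge of sliding up the incline, friction is at its maximum μN and acts down the slope.
Perpendicular to incline: N = W cos 54.3° − P sin 17° = 1029 − 453.2 = 576.2 N.
Along incline: P cos 17° − μN = W sin 54.3° → μ = −(W sin 54.3° − P cos 17°) / N = 0.08636.

μ ≈ 0.0864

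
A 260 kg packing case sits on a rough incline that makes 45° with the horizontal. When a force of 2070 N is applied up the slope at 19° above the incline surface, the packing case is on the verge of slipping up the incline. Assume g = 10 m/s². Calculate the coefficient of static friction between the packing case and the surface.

On the verge of sliding up the incline, friction is at its maximum μN and acts down the slope.
Perpendicular to incline: N = W cos 45° − P sin 19° = 1838 − 673.9 = 1165 N.
Along incline: P cos 19° − μN = W sin 45° → μ = −(W sin 45° − P cos 19°) / N = 0.102.

μ ≈ 0.102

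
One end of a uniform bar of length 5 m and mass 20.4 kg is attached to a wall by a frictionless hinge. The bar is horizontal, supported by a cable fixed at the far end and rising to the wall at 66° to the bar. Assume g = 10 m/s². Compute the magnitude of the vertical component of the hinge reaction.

Take torques about the hinge: T sin 66° · 5 = 20.4×10×2.5 = 510 N·m.
So T = 510 / (0.9135 × 5) = 111.65 N.
ΣF_y = 0: H_y = (20.4×10) − T sin 66° = 204 − 102 = 102 N.

|H_y| ≈ 102 N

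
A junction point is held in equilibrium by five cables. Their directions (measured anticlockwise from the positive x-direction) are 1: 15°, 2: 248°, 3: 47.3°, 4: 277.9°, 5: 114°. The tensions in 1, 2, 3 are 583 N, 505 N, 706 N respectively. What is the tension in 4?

T_4 ≈ 3100 N

Resolve: ΣF_x = 583 cos 15° + 505 cos 248° + 706 cos 47.3° + T_4 cos 277.9° + T_5 cos 114° = 0.
        ΣF_y = 583 sin 15° + 505 sin 248° + 706 sin 47.3° + T_4 sin 277.9° + T_5 sin 114° = 0.
The known terms sum to (852.7, 201.5) N, so 0.1374 T_4 − 0.4067 T_5 = -852.7 and -0.9905 T_4 + 0.9135 T_5 = -201.5.
Solving simultaneously: T_4 = 3105 N, T_5 = 3146 N.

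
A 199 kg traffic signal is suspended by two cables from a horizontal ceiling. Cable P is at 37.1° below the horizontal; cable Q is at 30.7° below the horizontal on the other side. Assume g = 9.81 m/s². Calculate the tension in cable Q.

T_Q ≈ 1680 N

Weight W = 199 × 9.81 = 1952 N acts straight down.
Horizontal: T_P cos 37.1° = T_Q cos 30.7°  →  T_P = 1.078 T_Q.
Vertical: T_P sin 37.1° + T_Q sin 30.7° = 1952.
Substituting the horizontal relation into the vertical equation gives 1.161 T_Q = 1952, so T_Q = 1682 N.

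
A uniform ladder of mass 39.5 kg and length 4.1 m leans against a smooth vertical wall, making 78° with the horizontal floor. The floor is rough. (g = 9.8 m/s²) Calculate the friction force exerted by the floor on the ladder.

f ≈ 41.1 N

Torques about the foot: N_wall · 4.1 sin 78° = 39.5×9.8×2.05 cos 78° → N_wall = 41.14 N.
ΣF_x = 0: f_floor = N_wall = 41.14 N.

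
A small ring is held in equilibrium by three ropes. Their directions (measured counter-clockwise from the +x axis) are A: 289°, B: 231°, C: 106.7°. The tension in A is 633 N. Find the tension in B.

T_B ≈ 30.8 N

Resolve: ΣF_x = 633 cos 289° + T_B cos 231° + T_C cos 106.7° = 0.
        ΣF_y = 633 sin 289° + T_B sin 231° + T_C sin 106.7° = 0.
The known terms sum to (206.1, -598.5) N, so -0.6293 T_B − 0.2874 T_C = -206.1 and -0.7771 T_B + 0.9578 T_C = 598.5.
Solving simultaneously: T_B = 30.75 N, T_C = 649.8 N.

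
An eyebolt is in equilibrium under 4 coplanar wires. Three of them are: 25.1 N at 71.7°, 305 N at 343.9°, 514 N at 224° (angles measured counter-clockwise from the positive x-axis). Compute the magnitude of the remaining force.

Sum the known components: ΣF_x = -68.82 N, ΣF_y = -417.8 N.
For equilibrium the remaining force must supply (−ΣF_x, −ΣF_y) = (68.82, 417.8) N.
Magnitude = √((68.82)² + (417.8)²) = 423.4 N; direction = atan2(417.8, 68.82) = 80.6°.

F ≈ 423 N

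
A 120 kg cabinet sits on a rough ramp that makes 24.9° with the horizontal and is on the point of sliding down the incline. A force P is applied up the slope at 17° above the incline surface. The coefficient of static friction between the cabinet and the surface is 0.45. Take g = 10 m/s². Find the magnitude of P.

On the verge of sliding down the incline, friction equals μN and acts up the slope.
Perpendicular: N + P sin 17° = W cos 24.9° = 1088 N.
Along incline: P cos 17° + μN = W sin 24.9° with W sin 24.9° = 505.2 N.
Solving the pair for P and N: P = 18.72 N, N = 1083 N (and f = μN = 487.3 N).

P ≈ 18.7 N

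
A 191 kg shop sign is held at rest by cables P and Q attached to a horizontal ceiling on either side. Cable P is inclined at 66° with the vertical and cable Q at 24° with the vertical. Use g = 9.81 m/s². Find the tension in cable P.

T_P ≈ 762 N

Angles from the horizontal: cable P is 90° − 66° = 24°, cable Q is 90° − 24° = 66°.
Weight W = 191 × 9.81 = 1874 N acts straight down.
Horizontal: T_P cos 24° = T_Q cos 66°  →  T_Q = 2.246 T_P.
Vertical: T_P sin 24° + T_Q sin 66° = 1874.
Substituting the horizontal relation into the vertical equation gives 2.459 T_P = 1874, so T_P = 762.1 N.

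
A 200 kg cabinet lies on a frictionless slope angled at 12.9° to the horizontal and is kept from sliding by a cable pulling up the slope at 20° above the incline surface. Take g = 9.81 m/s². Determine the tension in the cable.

Take axes along and perpendicular to the incline. Weight components: W sin 12.9° = 438 N down-slope, W cos 12.9° = 1912 N into the surface.
Along incline: T cos 20° = W sin 12.9° → T = 466.1 N.
Perpendicular: N = W cos 12.9° − T sin 20° = 1753 N.

T ≈ 466 N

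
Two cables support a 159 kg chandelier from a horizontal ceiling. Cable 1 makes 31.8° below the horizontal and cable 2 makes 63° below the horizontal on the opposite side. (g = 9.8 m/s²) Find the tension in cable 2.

Weight W = 159 × 9.8 = 1558 N acts straight down.
Horizontal: T_1 cos 31.8° = T_2 cos 63°  →  T_1 = 0.5342 T_2.
Vertical: T_1 sin 31.8° + T_2 sin 63° = 1558.
Substituting the horizontal relation into the vertical equation gives 1.172 T_2 = 1558, so T_2 = 1329 N.

T_2 ≈ 1330 N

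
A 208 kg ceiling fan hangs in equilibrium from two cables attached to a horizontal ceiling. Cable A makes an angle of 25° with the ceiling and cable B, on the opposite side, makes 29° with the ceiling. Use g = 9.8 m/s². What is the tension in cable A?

Weight W = 208 × 9.8 = 2038 N acts straight down.
Horizontal: T_A cos 25° = T_B cos 29°  →  T_B = 1.036 T_A.
Vertical: T_A sin 25° + T_B sin 29° = 2038.
Substituting the horizontal relation into the vertical equation gives 0.925 T_A = 2038, so T_A = 2204 N.

T_A ≈ 2200 N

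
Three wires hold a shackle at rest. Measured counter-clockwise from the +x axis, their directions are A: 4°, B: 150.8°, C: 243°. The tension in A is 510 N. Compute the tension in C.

T_C ≈ 279 N

Resolve: ΣF_x = 510 cos 4° + T_B cos 150.8° + T_C cos 243° = 0.
        ΣF_y = 510 sin 4° + T_B sin 150.8° + T_C sin 243° = 0.
The known terms sum to (508.8, 35.58) N, so -0.8729 T_B − 0.4540 T_C = -508.8 and 0.4879 T_B − 0.8910 T_C = -35.58.
Solving simultaneously: T_B = 437.5 N, T_C = 279.5 N.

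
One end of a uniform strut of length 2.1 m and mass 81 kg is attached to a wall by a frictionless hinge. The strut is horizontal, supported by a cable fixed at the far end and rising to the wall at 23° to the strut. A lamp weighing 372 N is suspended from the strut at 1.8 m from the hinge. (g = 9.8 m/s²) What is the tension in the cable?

Take torques about the hinge: T sin 23° · 2.1 = 81×9.8×1.05 + 372×1.8 = 1503.1 N·m.
So T = 1503.1 / (0.3907 × 2.1) = 1831.8 N.

T ≈ 1830 N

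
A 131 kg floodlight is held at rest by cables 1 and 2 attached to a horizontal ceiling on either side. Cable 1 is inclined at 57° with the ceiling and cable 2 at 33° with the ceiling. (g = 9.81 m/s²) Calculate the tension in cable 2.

T_2 ≈ 700 N

Weight W = 131 × 9.81 = 1285 N acts straight down.
Horizontal: T_1 cos 57° = T_2 cos 33°  →  T_1 = 1.54 T_2.
Vertical: T_1 sin 57° + T_2 sin 33° = 1285.
Substituting the horizontal relation into the vertical equation gives 1.836 T_2 = 1285, so T_2 = 699.9 N.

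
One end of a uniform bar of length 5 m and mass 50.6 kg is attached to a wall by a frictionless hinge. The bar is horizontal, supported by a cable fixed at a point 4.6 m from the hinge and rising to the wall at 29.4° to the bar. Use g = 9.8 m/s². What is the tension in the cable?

Take torques about the hinge: T sin 29.4° · 4.6 = 50.6×9.8×2.5 = 1239.7 N·m.
So T = 1239.7 / (0.4909 × 4.6) = 548.99 N.

T ≈ 549 N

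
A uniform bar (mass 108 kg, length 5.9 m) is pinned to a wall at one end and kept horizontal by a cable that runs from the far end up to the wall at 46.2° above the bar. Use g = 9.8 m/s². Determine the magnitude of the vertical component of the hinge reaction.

Take torques about the hinge: T sin 46.2° · 5.9 = 108×9.8×2.95 = 3122.3 N·m.
So T = 3122.3 / (0.7218 × 5.9) = 733.21 N.
ΣF_y = 0: H_y = (108×9.8) − T sin 46.2° = 1058.4 − 529.2 = 529.2 N.

|H_y| ≈ 529 N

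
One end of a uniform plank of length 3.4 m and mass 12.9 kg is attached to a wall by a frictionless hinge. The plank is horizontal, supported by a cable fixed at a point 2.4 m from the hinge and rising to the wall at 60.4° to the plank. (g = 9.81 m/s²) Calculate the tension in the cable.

T ≈ 103 N

Take torques about the hinge: T sin 60.4° · 2.4 = 12.9×9.81×1.7 = 215.13 N·m.
So T = 215.13 / (0.8695 × 2.4) = 103.09 N.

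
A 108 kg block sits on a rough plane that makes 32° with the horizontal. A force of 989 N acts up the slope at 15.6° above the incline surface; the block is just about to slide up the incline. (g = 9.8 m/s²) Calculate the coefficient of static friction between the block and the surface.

On the verge of sliding up the incline, friction is at its maximum μN and acts down the slope.
Perpendicular to incline: N = W cos 32° − P sin 15.6° = 897.6 − 266 = 631.6 N.
Along incline: P cos 15.6° − μN = W sin 32° → μ = −(W sin 32° − P cos 15.6°) / N = 0.6202.

μ ≈ 0.620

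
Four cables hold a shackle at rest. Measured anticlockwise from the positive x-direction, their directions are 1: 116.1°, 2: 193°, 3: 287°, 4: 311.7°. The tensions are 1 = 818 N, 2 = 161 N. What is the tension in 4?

T_4 ≈ 694 N

Resolve: ΣF_x = 818 cos 116.1° + 161 cos 193° + T_3 cos 287° + T_4 cos 311.7° = 0.
        ΣF_y = 818 sin 116.1° + 161 sin 193° + T_3 sin 287° + T_4 sin 311.7° = 0.
The known terms sum to (-516.7, 698.4) N, so 0.2924 T_3 + 0.6652 T_4 = 516.7 and -0.9563 T_3 − 0.7466 T_4 = -698.4.
Solving simultaneously: T_3 = 188.5 N, T_4 = 694 N.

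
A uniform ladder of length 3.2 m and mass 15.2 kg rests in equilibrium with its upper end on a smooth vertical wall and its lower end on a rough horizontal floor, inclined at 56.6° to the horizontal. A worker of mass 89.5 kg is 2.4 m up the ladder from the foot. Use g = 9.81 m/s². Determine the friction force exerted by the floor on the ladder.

Torques about the foot: N_wall · 3.2 sin 56.6° = 15.2×9.81×1.6 cos 56.6° + 89.5×9.81×2.4 cos 56.6° → N_wall = 483.36 N.
ΣF_x = 0: f_floor = N_wall = 483.36 N.

f ≈ 483 N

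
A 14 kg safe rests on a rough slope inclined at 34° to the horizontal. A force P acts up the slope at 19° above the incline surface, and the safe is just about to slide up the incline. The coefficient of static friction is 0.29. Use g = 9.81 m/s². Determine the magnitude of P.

On the verge of sliding up the incline, friction equals μN and acts down the slope.
Perpendicular: N + P sin 19° = W cos 34° = 113.9 N.
Along incline: P cos 19° = W sin 34° + μN  with W sin 34° = 76.8 N.
Solving the pair for P and N: P = 105.6 N, N = 79.48 N (and f = μN = 23.05 N).

P ≈ 106 N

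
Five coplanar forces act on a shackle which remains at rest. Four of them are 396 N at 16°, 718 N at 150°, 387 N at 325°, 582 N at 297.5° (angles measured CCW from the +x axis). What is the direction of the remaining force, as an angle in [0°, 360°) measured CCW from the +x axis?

Sum the known components: ΣF_x = 344.6 N, ΣF_y = -270.1 N.
For equilibrium the remaining force must supply (−ΣF_x, −ΣF_y) = (-344.6, 270.1) N.
Magnitude = √((-344.6)² + (270.1)²) = 437.8 N; direction = atan2(270.1, -344.6) = 141.9°.

θ ≈ 142°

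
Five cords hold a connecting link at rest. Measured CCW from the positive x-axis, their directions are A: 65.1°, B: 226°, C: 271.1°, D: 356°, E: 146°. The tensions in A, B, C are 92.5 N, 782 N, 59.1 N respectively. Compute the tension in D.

T_D ≈ 1450 N

Resolve: ΣF_x = 92.5 cos 65.1° + 782 cos 226° + 59.1 cos 271.1° + T_D cos 356° + T_E cos 146° = 0.
        ΣF_y = 92.5 sin 65.1° + 782 sin 226° + 59.1 sin 271.1° + T_D sin 356° + T_E sin 146° = 0.
The known terms sum to (-503.1, -537.7) N, so 0.9976 T_D − 0.8290 T_E = 503.1 and -0.0698 T_D + 0.5592 T_E = 537.7.
Solving simultaneously: T_D = 1454 N, T_E = 1143 N.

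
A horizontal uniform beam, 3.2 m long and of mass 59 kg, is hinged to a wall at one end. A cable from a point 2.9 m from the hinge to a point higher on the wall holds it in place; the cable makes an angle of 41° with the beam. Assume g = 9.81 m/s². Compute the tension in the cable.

T ≈ 487 N

Take torques about the hinge: T sin 41° · 2.9 = 59×9.81×1.6 = 926.06 N·m.
So T = 926.06 / (0.6561 × 2.9) = 486.74 N.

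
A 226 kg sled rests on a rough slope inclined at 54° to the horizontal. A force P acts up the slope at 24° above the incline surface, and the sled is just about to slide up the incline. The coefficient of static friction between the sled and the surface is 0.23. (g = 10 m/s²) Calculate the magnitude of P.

On the verge of sliding up the incline, friction equals μN and acts down the slope.
Perpendicular: N + P sin 24° = W cos 54° = 1328 N.
Along incline: P cos 24° = W sin 54° + μN  with W sin 54° = 1828 N.
Solving the pair for P and N: P = 2119 N, N = 466.6 N (and f = μN = 107.3 N).

P ≈ 2120 N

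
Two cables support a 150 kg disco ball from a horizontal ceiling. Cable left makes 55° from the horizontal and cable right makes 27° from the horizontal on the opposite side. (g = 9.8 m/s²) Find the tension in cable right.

T_right ≈ 851 N

Weight W = 150 × 9.8 = 1470 N acts straight down.
Horizontal: T_left cos 55° = T_right cos 27°  →  T_left = 1.553 T_right.
Vertical: T_left sin 55° + T_right sin 27° = 1470.
Substituting the horizontal relation into the vertical equation gives 1.726 T_right = 1470, so T_right = 851.4 N.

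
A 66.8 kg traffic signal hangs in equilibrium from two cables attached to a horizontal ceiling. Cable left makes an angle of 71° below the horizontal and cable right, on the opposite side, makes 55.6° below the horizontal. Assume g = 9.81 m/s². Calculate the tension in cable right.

T_right ≈ 266 N

Weight W = 66.8 × 9.81 = 655.3 N acts straight down.
Horizontal: T_left cos 71° = T_right cos 55.6°  →  T_left = 1.735 T_right.
Vertical: T_left sin 71° + T_right sin 55.6° = 655.3.
Substituting the horizontal relation into the vertical equation gives 2.466 T_right = 655.3, so T_right = 265.7 N.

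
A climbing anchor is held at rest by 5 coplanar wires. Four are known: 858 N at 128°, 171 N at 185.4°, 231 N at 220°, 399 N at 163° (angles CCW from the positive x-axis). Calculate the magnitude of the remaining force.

F ≈ 1410 N

Sum the known components: ΣF_x = -1257 N, ΣF_y = 628.2 N.
For equilibrium the remaining force must supply (−ΣF_x, −ΣF_y) = (1257, -628.2) N.
Magnitude = √((1257)² + (-628.2)²) = 1405 N; direction = atan2(-628.2, 1257) = 333.4°.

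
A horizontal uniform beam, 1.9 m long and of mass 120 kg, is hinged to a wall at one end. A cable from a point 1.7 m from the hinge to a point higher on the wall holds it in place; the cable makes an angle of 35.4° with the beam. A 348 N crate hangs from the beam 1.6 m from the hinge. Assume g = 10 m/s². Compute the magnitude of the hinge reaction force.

|H| ≈ 1510 N

Take torques about the hinge: T sin 35.4° · 1.7 = 120×10×0.95 + 348×1.6 = 1696.8 N·m.
So T = 1696.8 / (0.5793 × 1.7) = 1723 N.
ΣF_x = 0: H_x = T cos 35.4° = 1404.5 N.
ΣF_y = 0: H_y = (120×10 + 348) − T sin 35.4° = 1548 − 998.12 = 549.88 N.
|H| = √(H_x² + H_y²) = √((1404.5)² + (549.88)²) = 1508.3 N.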